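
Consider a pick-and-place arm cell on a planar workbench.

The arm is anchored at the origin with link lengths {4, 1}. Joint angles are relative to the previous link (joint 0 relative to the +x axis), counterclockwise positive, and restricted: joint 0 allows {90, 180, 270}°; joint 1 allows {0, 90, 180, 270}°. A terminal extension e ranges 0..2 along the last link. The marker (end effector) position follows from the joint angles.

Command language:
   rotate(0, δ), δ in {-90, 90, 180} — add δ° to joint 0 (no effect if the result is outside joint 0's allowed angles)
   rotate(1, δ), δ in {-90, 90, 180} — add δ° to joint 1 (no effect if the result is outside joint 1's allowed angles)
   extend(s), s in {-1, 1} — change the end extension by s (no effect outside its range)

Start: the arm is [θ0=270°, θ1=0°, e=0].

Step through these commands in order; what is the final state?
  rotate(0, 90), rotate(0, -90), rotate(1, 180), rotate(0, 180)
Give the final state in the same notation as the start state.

start: [θ0=270°, θ1=0°, e=0]
step 1 (rotate(0, 90)): [θ0=270°, θ1=0°, e=0]
step 2 (rotate(0, -90)): [θ0=180°, θ1=0°, e=0]
step 3 (rotate(1, 180)): [θ0=180°, θ1=180°, e=0]
step 4 (rotate(0, 180)): [θ0=180°, θ1=180°, e=0]

[θ0=180°, θ1=180°, e=0]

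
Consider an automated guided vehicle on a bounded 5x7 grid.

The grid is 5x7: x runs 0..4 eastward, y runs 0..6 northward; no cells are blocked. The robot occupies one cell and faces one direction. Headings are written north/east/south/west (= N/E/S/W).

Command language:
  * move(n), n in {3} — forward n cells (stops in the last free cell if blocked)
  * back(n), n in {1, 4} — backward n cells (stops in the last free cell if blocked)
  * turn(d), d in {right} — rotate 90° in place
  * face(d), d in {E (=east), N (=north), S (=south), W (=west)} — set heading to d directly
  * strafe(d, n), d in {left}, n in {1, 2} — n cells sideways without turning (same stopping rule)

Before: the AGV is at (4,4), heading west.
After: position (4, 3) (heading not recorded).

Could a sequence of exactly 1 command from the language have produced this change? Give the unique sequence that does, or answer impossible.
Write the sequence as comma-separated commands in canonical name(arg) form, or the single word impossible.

initial: at (4,4), heading west
1. strafe(left, 1) → at (4,3), heading west
all 10 alternatives checked — unique.

strafe(left, 1)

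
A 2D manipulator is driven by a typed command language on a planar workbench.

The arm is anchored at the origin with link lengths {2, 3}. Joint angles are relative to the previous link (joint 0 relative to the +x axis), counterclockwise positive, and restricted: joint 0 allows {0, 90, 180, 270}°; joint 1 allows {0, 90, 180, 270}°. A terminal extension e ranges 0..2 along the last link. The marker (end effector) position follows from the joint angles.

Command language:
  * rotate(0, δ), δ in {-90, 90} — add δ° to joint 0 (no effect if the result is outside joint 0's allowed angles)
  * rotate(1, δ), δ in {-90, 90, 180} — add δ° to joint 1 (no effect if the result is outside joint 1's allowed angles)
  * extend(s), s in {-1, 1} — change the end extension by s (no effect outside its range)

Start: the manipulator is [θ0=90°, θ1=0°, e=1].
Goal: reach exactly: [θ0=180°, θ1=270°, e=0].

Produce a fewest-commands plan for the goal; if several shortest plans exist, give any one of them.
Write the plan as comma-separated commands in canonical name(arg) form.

rotate(1, -90), rotate(0, 90), extend(-1)

initial: [θ0=90°, θ1=0°, e=1]
[1] after rotate(1, -90): [θ0=90°, θ1=270°, e=1]
[2] after rotate(0, 90): [θ0=180°, θ1=270°, e=1]
[3] after extend(-1): [θ0=180°, θ1=270°, e=0]
no 2-step plan works, so 3 is optimal.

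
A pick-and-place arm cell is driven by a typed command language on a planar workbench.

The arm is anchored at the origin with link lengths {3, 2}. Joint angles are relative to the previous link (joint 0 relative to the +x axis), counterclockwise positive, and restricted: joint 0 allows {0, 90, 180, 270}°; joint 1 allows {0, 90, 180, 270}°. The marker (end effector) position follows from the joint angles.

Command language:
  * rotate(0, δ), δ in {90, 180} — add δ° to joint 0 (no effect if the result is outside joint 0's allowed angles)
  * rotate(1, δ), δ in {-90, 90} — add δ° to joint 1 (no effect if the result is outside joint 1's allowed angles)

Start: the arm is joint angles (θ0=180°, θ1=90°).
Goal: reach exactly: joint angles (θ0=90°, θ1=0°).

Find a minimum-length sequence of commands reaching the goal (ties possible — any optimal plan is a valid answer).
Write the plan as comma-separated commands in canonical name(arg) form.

start: joint angles (θ0=180°, θ1=90°)
t=1 rotate(0, 180) ⇒ joint angles (θ0=0°, θ1=90°)
t=2 rotate(0, 90) ⇒ joint angles (θ0=90°, θ1=90°)
t=3 rotate(1, -90) ⇒ joint angles (θ0=90°, θ1=0°)
no 2-step plan works, so 3 is optimal.

rotate(0, 180), rotate(0, 90), rotate(1, -90)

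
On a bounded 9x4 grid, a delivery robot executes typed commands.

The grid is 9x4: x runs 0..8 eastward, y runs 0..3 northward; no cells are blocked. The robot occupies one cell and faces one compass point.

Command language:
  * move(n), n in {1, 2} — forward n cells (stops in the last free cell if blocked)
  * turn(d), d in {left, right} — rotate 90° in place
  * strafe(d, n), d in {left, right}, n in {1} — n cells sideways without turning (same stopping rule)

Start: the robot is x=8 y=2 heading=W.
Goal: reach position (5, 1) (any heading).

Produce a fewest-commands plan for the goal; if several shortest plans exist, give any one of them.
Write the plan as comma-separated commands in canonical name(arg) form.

move(1), strafe(left, 1), move(2)

from: x=8 y=2 heading=W
step 1 (move(1)): x=7 y=2 heading=W
step 2 (strafe(left, 1)): x=7 y=1 heading=W
step 3 (move(2)): x=5 y=1 heading=W
nothing shorter than 3 reaches the goal.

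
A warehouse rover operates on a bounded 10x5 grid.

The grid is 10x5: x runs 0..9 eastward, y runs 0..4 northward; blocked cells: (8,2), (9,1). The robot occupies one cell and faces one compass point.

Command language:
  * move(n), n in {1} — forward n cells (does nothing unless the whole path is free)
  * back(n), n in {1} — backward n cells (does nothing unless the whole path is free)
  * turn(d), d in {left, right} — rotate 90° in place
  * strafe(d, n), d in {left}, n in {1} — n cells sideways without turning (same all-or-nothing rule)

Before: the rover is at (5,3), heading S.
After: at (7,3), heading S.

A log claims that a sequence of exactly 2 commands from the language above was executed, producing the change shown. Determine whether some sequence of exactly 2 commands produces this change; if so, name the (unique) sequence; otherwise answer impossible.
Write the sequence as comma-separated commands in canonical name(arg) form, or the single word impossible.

strafe(left, 1), strafe(left, 1)

key: still facing S at the end — nothing in the sequence rotates
start: at (5,3), heading S
step 1 (strafe(left, 1)): at (6,3), heading S
step 2 (strafe(left, 1)): at (7,3), heading S
uniquely the one of 25 2-step routes that fits.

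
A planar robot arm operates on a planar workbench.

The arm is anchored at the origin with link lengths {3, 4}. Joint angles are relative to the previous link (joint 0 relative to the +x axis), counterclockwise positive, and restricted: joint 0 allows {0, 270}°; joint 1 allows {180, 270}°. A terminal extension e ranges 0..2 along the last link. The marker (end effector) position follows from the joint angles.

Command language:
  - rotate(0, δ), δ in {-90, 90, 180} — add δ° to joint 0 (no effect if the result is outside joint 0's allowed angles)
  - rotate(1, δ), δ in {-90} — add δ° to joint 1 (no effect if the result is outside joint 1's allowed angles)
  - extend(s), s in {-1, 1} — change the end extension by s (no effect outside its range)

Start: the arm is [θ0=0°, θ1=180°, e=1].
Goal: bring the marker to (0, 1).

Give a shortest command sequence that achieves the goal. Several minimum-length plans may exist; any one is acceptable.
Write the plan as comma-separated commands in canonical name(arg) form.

initial: [θ0=0°, θ1=180°, e=1]
step 1 (rotate(0, -90)): [θ0=270°, θ1=180°, e=1]
step 2 (extend(-1)): [θ0=270°, θ1=180°, e=0]
nothing shorter than 2 reaches the goal.

rotate(0, -90), extend(-1)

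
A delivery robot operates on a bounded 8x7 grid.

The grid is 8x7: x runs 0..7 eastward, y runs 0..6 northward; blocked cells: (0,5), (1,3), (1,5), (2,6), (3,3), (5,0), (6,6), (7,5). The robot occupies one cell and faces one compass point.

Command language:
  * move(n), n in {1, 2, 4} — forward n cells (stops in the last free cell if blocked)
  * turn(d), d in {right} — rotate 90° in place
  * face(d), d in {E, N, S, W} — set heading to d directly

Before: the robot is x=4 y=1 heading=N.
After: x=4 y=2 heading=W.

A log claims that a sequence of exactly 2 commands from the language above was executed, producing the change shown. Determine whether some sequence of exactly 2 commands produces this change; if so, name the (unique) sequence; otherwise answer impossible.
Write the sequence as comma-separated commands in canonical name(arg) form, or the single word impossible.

key: order matters: swapping move(1) and face(W) lands elsewhere
from: x=4 y=1 heading=N
1. move(1) → x=4 y=2 heading=N
2. face(W) → x=4 y=2 heading=W
no rival 2-sequence matches.

move(1), face(W)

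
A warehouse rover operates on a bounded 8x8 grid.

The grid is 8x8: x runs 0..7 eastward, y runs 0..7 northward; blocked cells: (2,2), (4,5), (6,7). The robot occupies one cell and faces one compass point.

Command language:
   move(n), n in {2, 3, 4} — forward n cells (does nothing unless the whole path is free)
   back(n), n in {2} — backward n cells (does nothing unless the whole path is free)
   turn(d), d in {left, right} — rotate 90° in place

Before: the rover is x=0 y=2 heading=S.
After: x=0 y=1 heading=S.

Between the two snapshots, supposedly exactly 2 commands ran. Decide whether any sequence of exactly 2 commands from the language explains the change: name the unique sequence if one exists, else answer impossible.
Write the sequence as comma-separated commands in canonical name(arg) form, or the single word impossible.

key: heading stays S — no command in the sequence turns
initial: x=0 y=2 heading=S
1. back(2) → x=0 y=4 heading=S
2. move(3) → x=0 y=1 heading=S
no other 2-command option fits: unique.

back(2), move(3)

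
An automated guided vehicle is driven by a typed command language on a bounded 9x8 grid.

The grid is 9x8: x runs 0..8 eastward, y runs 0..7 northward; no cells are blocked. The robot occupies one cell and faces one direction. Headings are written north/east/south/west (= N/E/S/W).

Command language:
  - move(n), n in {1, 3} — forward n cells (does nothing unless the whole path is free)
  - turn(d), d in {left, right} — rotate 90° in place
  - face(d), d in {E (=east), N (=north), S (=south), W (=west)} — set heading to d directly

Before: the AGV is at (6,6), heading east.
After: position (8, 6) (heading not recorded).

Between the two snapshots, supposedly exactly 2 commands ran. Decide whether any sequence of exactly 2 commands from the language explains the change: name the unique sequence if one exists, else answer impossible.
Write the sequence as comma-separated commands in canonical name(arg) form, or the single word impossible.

t0: at (6,6), heading east
[1] after move(1): at (7,6), heading east
[2] after move(1): at (8,6), heading east
all 64 alternatives checked — unique.

move(1), move(1)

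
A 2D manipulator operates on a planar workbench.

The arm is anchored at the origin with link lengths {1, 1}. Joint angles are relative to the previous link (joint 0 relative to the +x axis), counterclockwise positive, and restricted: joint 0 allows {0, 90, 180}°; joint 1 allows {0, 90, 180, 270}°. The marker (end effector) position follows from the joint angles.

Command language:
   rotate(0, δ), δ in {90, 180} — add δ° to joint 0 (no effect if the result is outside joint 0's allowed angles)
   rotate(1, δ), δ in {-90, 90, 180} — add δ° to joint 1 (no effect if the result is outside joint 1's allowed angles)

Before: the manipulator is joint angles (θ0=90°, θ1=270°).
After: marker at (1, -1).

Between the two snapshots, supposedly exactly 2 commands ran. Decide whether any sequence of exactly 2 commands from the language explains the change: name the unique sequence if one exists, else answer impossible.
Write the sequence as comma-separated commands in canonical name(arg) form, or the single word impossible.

rotate(0, 90), rotate(0, 180)

key: order matters: swapping rotate(0, 90) and rotate(0, 180) lands elsewhere
initial: joint angles (θ0=90°, θ1=270°)
[1] after rotate(0, 90): joint angles (θ0=180°, θ1=270°)
[2] after rotate(0, 180): joint angles (θ0=0°, θ1=270°)
all 25 alternatives checked — unique.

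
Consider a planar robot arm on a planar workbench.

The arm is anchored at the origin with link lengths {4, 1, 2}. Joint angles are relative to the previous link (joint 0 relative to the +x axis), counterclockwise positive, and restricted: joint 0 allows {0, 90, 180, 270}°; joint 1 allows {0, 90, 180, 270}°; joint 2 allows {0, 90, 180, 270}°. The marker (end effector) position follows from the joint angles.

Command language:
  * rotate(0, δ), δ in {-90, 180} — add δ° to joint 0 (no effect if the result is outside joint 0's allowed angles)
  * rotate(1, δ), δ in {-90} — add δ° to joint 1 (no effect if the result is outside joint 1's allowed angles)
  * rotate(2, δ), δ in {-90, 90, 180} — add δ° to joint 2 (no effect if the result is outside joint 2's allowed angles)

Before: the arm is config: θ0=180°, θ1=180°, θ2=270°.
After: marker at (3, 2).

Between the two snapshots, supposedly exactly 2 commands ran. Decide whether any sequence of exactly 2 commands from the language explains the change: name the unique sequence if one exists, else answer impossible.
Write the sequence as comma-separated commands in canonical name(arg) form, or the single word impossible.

initial: config: θ0=180°, θ1=180°, θ2=270°
step 1 (rotate(0, -90)): config: θ0=90°, θ1=180°, θ2=270°
step 2 (rotate(0, -90)): config: θ0=0°, θ1=180°, θ2=270°
all 36 alternatives checked — unique.

rotate(0, -90), rotate(0, -90)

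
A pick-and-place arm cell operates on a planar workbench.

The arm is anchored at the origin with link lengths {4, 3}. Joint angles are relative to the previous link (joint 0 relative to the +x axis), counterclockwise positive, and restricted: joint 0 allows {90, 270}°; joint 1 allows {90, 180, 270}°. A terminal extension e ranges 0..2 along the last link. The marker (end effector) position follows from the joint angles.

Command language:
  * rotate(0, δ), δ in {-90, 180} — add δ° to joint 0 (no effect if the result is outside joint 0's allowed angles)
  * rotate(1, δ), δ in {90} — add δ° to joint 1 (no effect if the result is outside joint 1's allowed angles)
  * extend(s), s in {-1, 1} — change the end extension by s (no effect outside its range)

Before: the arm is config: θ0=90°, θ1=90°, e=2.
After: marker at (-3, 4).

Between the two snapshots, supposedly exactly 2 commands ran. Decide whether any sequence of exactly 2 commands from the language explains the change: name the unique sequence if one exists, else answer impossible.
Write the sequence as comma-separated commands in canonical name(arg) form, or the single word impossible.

initial: config: θ0=90°, θ1=90°, e=2
t=1 extend(-1) ⇒ config: θ0=90°, θ1=90°, e=1
t=2 extend(-1) ⇒ config: θ0=90°, θ1=90°, e=0
uniquely the one of 25 2-step routes that fits.

extend(-1), extend(-1)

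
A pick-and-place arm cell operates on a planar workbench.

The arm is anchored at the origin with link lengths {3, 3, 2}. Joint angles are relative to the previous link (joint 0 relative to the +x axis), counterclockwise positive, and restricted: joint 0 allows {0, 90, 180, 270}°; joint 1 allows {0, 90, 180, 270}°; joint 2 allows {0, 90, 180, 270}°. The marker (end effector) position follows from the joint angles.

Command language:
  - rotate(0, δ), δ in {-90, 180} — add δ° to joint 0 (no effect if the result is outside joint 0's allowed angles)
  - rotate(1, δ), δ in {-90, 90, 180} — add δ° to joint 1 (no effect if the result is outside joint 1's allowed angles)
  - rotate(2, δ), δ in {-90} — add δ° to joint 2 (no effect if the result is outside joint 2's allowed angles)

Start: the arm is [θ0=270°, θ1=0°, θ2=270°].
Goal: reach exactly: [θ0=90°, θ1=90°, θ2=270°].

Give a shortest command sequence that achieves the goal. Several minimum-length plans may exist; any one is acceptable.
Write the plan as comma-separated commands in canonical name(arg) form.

begin: [θ0=270°, θ1=0°, θ2=270°]
t=1 rotate(0, 180) ⇒ [θ0=90°, θ1=0°, θ2=270°]
t=2 rotate(1, 90) ⇒ [θ0=90°, θ1=90°, θ2=270°]
nothing shorter than 2 reaches the goal.

rotate(0, 180), rotate(1, 90)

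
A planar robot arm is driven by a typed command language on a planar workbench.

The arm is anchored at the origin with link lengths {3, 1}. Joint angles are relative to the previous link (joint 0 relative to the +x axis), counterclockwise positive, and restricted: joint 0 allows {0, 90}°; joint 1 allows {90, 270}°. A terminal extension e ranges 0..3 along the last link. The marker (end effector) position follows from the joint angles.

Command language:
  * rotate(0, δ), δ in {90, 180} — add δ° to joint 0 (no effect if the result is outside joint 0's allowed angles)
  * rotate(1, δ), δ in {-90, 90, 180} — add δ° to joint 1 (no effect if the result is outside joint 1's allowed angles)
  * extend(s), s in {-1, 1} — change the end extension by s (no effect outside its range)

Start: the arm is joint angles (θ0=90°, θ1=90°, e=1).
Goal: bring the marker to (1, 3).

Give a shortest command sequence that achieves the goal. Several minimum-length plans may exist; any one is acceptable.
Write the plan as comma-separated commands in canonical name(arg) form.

begin: joint angles (θ0=90°, θ1=90°, e=1)
step 1 (extend(-1)): joint angles (θ0=90°, θ1=90°, e=0)
step 2 (rotate(1, 180)): joint angles (θ0=90°, θ1=270°, e=0)
no 1-step plan works, so 2 is optimal.

extend(-1), rotate(1, 180)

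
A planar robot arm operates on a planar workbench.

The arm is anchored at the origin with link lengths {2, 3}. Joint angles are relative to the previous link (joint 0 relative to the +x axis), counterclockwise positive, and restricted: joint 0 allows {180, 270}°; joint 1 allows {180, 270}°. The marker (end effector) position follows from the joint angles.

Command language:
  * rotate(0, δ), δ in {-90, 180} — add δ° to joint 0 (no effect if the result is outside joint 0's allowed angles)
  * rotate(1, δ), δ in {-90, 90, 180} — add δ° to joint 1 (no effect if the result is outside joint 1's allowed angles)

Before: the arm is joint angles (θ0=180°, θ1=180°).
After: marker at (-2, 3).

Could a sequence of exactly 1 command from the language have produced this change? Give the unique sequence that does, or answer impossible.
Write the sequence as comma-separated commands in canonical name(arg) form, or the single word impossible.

rotate(1, 90)

from: joint angles (θ0=180°, θ1=180°)
[1] after rotate(1, 90): joint angles (θ0=180°, θ1=270°)
uniquely the one of 5 1-step routes that fits.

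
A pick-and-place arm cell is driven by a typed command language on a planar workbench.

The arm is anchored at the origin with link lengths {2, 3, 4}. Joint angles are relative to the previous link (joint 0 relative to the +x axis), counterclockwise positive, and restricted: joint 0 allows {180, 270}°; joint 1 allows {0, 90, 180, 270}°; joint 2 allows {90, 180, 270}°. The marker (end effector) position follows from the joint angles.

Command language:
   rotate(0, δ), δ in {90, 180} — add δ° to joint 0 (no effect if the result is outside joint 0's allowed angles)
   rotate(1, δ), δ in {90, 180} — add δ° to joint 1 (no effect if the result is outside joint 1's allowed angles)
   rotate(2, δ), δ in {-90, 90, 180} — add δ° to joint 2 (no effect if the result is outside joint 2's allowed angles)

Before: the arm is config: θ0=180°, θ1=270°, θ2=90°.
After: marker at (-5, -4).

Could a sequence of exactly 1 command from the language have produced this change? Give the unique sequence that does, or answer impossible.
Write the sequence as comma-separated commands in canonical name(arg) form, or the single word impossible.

initial: config: θ0=180°, θ1=270°, θ2=90°
[1] after rotate(1, 90): config: θ0=180°, θ1=0°, θ2=90°
no other 1-command option fits: unique.

rotate(1, 90)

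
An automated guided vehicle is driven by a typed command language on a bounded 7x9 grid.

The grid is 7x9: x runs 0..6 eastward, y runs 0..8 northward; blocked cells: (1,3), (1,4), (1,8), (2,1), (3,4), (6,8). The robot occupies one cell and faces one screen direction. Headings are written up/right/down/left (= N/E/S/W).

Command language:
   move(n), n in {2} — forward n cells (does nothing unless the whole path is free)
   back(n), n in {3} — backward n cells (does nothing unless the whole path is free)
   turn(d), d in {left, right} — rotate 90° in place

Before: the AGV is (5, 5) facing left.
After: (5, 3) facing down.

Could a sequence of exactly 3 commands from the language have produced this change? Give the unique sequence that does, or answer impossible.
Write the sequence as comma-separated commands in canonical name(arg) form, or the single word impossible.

key: back(3) would leave the grid, so it does nothing
begin: (5, 5) facing left
t=1 back(3) ⇒ (5, 5) facing left
t=2 turn(left) ⇒ (5, 5) facing down
t=3 move(2) ⇒ (5, 3) facing down
uniquely the one of 64 3-step routes that fits.

back(3), turn(left), move(2)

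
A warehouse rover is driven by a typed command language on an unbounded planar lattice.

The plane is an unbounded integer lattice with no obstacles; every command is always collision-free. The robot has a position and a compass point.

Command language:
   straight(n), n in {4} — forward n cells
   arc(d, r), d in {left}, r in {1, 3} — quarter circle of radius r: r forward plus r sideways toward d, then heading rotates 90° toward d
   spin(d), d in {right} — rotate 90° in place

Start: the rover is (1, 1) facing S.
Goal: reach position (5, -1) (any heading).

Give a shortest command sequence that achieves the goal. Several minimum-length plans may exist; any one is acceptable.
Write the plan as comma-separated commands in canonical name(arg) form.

start: (1, 1) facing S
t=1 arc(left, 3) ⇒ (4, -2) facing E
t=2 arc(left, 1) ⇒ (5, -1) facing N
nothing shorter than 2 reaches the goal.

arc(left, 3), arc(left, 1)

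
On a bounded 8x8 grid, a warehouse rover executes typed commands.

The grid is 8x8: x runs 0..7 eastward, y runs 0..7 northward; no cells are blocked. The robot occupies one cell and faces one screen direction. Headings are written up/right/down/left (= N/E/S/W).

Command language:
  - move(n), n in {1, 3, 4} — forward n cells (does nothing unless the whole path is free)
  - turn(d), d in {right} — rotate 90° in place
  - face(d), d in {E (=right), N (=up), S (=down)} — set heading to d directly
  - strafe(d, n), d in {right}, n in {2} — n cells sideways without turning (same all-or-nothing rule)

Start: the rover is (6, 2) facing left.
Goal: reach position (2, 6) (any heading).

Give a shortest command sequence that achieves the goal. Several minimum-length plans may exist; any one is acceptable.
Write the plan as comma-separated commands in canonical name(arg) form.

from: (6, 2) facing left
[1] after move(4): (2, 2) facing left
[2] after turn(right): (2, 2) facing up
[3] after move(4): (2, 6) facing up
no 2-step plan works, so 3 is optimal.

move(4), turn(right), move(4)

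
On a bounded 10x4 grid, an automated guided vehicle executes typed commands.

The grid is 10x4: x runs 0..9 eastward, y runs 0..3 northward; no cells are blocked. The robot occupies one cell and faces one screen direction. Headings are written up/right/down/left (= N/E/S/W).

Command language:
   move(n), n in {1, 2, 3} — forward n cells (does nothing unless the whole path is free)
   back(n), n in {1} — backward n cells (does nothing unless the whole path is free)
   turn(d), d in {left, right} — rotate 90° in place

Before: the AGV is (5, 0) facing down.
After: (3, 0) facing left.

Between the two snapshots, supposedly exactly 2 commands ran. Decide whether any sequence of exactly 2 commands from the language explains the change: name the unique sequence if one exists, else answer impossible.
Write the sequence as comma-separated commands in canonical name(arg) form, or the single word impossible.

key: running move(2) before turn(right) would end elsewhere — order is forced
begin: (5, 0) facing down
1. turn(right) → (5, 0) facing left
2. move(2) → (3, 0) facing left
uniquely the one of 36 2-step routes that fits.

turn(right), move(2)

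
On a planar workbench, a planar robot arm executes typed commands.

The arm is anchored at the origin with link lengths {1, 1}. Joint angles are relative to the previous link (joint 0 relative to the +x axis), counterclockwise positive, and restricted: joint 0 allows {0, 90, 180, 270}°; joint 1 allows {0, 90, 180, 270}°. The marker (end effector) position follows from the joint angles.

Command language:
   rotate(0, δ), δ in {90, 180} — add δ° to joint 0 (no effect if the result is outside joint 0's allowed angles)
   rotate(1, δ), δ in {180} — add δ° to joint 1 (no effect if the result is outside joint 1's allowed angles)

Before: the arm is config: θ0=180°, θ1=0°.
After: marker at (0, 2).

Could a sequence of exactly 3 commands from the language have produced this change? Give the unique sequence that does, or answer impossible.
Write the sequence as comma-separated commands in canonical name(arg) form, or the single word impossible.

initial: config: θ0=180°, θ1=0°
[1] after rotate(0, 90): config: θ0=270°, θ1=0°
[2] after rotate(0, 90): config: θ0=0°, θ1=0°
[3] after rotate(0, 90): config: θ0=90°, θ1=0°
no rival 3-sequence matches.

rotate(0, 90), rotate(0, 90), rotate(0, 90)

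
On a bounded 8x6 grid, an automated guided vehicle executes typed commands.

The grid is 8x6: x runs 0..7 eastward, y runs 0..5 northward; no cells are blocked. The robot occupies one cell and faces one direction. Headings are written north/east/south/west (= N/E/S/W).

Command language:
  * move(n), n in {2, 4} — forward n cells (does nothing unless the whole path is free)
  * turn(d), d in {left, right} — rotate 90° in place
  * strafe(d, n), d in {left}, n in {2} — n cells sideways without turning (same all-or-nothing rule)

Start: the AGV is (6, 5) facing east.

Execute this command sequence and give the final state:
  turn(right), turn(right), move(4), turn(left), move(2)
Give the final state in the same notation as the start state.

(2, 3) facing south

initial: (6, 5) facing east
t=1 turn(right) ⇒ (6, 5) facing south
t=2 turn(right) ⇒ (6, 5) facing west
t=3 move(4) ⇒ (2, 5) facing west
t=4 turn(left) ⇒ (2, 5) facing south
t=5 move(2) ⇒ (2, 3) facing south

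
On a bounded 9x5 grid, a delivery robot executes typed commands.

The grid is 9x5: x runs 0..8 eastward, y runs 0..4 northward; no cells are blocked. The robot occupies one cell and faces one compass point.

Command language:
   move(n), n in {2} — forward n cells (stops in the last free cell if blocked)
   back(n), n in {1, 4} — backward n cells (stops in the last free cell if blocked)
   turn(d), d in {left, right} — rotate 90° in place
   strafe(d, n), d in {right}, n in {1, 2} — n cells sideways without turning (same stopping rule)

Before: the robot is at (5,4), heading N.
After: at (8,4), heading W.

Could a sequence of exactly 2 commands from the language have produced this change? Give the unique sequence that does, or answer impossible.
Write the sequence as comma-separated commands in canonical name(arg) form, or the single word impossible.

turn(left), back(4)

key: order matters: swapping turn(left) and back(4) lands elsewhere
t0: at (5,4), heading N
[1] after turn(left): at (5,4), heading W
[2] after back(4): at (8,4), heading W
uniquely the one of 49 2-step routes that fits.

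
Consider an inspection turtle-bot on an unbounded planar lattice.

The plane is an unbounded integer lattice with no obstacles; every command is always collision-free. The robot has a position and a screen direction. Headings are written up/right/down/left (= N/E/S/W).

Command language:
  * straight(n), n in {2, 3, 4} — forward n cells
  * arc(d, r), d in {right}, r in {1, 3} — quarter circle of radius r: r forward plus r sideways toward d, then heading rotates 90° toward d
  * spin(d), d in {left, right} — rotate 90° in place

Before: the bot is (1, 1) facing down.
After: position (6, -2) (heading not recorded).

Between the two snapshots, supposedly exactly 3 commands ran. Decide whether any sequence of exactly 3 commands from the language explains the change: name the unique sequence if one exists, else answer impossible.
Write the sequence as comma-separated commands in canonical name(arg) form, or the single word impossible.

key: running arc(right, 3) before spin(left) would end elsewhere — order is forced
t0: (1, 1) facing down
t=1 spin(left) ⇒ (1, 1) facing right
t=2 straight(2) ⇒ (3, 1) facing right
t=3 arc(right, 3) ⇒ (6, -2) facing down
uniquely the one of 343 3-step routes that fits.

spin(left), straight(2), arc(right, 3)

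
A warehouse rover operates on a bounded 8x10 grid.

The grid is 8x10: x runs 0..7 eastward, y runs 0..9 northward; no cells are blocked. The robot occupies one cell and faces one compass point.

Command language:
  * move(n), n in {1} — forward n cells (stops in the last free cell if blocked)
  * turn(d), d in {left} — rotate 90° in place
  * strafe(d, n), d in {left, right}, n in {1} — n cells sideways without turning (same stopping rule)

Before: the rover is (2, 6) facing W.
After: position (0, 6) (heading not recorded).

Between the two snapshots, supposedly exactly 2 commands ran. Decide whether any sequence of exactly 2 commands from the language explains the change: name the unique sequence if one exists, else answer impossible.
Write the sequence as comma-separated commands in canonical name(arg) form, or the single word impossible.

from: (2, 6) facing W
step 1 (move(1)): (1, 6) facing W
step 2 (move(1)): (0, 6) facing W
no rival 2-sequence matches.

move(1), move(1)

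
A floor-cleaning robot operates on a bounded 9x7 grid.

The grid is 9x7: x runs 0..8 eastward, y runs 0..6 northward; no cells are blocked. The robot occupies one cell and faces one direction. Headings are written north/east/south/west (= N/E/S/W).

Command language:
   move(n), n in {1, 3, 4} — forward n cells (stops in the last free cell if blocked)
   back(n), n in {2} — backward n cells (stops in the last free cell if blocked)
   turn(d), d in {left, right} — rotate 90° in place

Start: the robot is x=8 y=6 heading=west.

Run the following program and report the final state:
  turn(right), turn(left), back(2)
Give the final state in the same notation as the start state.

x=8 y=6 heading=west

begin: x=8 y=6 heading=west
step 1 (turn(right)): x=8 y=6 heading=north
step 2 (turn(left)): x=8 y=6 heading=west
step 3 (back(2)): x=8 y=6 heading=west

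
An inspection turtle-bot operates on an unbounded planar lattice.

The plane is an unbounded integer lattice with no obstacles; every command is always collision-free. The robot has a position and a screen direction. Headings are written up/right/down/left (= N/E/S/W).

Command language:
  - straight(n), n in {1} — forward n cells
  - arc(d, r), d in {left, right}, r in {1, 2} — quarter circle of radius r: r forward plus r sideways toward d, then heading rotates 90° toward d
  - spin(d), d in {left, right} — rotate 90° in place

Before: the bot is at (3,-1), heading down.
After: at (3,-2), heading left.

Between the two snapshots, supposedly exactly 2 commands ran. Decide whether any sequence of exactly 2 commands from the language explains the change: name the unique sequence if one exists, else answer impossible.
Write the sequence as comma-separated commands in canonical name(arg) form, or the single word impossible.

straight(1), spin(right)

key: cell and facing (now W) both changed — the 2 commands mix motion and turning
from: at (3,-1), heading down
t=1 straight(1) ⇒ at (3,-2), heading down
t=2 spin(right) ⇒ at (3,-2), heading left
uniquely the one of 49 2-step routes that fits.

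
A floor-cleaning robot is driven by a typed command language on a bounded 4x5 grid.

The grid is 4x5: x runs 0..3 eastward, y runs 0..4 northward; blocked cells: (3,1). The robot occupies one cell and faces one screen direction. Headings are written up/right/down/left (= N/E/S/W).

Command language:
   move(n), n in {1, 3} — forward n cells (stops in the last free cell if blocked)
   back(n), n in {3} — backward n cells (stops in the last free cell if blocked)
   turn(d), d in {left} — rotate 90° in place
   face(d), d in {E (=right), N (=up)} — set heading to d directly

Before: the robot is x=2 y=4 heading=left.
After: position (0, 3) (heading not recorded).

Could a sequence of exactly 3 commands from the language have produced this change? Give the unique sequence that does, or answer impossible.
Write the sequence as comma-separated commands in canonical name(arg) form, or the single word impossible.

move(3), turn(left), move(1)

key: order matters: swapping move(3) and move(1) lands elsewhere
begin: x=2 y=4 heading=left
step 1 (move(3)): x=0 y=4 heading=left
step 2 (turn(left)): x=0 y=4 heading=down
step 3 (move(1)): x=0 y=3 heading=down
no rival 3-sequence matches.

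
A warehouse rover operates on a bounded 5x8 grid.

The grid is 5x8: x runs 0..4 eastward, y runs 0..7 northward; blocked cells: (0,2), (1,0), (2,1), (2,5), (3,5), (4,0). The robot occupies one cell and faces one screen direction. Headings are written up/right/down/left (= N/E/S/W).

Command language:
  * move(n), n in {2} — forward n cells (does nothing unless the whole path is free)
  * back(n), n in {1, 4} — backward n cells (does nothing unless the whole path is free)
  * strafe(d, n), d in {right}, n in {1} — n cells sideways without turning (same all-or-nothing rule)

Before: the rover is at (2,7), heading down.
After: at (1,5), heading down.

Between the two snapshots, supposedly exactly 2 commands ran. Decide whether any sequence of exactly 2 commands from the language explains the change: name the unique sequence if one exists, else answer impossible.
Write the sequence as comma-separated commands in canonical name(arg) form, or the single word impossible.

strafe(right, 1), move(2)

key: running move(2) before strafe(right, 1) would end elsewhere — order is forced
t0: at (2,7), heading down
t=1 strafe(right, 1) ⇒ at (1,7), heading down
t=2 move(2) ⇒ at (1,5), heading down
uniquely the one of 16 2-step routes that fits.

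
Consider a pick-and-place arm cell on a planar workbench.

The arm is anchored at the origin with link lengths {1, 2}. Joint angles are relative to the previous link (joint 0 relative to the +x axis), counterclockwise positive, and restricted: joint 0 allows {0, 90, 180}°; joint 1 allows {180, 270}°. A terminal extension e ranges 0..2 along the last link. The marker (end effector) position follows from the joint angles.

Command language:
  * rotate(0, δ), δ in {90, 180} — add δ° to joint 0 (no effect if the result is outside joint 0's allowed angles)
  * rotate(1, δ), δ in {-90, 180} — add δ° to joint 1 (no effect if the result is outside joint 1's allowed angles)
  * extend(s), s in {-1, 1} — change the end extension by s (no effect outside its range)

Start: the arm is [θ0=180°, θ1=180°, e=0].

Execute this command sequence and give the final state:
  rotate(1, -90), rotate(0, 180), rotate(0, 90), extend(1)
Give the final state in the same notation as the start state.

[θ0=90°, θ1=180°, e=1]

from: [θ0=180°, θ1=180°, e=0]
step 1 (rotate(1, -90)): [θ0=180°, θ1=180°, e=0]
step 2 (rotate(0, 180)): [θ0=0°, θ1=180°, e=0]
step 3 (rotate(0, 90)): [θ0=90°, θ1=180°, e=0]
step 4 (extend(1)): [θ0=90°, θ1=180°, e=1]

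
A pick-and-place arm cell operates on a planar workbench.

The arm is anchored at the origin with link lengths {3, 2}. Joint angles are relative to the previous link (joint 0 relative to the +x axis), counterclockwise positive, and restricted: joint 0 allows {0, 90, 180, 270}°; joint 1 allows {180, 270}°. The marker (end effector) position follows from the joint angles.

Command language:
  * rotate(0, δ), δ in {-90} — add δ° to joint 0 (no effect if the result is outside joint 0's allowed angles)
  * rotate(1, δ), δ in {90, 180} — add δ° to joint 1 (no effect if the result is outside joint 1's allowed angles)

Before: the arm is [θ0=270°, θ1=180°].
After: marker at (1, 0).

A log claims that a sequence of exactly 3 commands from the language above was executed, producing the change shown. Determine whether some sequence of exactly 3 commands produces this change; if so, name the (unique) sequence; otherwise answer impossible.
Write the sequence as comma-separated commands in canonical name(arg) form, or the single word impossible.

begin: [θ0=270°, θ1=180°]
step 1 (rotate(0, -90)): [θ0=180°, θ1=180°]
step 2 (rotate(0, -90)): [θ0=90°, θ1=180°]
step 3 (rotate(0, -90)): [θ0=0°, θ1=180°]
all 27 alternatives checked — unique.

rotate(0, -90), rotate(0, -90), rotate(0, -90)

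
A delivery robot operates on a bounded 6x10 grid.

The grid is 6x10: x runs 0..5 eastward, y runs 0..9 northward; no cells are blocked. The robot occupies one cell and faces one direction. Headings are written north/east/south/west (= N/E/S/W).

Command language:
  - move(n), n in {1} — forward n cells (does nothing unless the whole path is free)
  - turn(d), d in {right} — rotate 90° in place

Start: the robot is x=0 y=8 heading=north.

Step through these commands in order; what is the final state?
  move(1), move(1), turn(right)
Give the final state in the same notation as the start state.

start: x=0 y=8 heading=north
1. move(1) → x=0 y=9 heading=north
2. move(1) → x=0 y=9 heading=north
3. turn(right) → x=0 y=9 heading=east

x=0 y=9 heading=east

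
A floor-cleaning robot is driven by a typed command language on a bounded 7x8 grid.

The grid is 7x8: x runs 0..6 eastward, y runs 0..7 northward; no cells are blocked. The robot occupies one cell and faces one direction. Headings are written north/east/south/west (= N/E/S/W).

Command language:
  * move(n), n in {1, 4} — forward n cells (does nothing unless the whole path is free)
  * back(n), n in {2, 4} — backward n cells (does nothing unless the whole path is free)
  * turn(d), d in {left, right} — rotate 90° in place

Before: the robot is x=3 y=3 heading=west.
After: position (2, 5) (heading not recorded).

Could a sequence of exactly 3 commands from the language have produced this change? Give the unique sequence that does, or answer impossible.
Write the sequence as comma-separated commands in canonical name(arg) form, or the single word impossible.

move(1), turn(left), back(2)

key: order matters: swapping move(1) and back(2) lands elsewhere
from: x=3 y=3 heading=west
1. move(1) → x=2 y=3 heading=west
2. turn(left) → x=2 y=3 heading=south
3. back(2) → x=2 y=5 heading=south
uniquely the one of 216 3-step routes that fits.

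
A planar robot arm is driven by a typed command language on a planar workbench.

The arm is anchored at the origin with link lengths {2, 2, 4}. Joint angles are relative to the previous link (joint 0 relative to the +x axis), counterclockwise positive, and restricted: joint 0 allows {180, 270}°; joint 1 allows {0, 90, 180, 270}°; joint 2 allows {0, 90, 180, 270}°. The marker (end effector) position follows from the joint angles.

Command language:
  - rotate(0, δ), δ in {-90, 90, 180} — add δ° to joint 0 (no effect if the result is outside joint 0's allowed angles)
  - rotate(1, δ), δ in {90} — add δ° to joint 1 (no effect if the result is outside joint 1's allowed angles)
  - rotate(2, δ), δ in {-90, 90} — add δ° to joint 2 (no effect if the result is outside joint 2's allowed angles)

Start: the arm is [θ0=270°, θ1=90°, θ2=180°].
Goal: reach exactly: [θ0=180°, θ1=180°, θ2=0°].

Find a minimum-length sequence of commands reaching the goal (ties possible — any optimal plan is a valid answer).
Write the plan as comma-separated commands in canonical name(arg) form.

initial: [θ0=270°, θ1=90°, θ2=180°]
step 1 (rotate(0, -90)): [θ0=180°, θ1=90°, θ2=180°]
step 2 (rotate(2, -90)): [θ0=180°, θ1=90°, θ2=90°]
step 3 (rotate(2, -90)): [θ0=180°, θ1=90°, θ2=0°]
step 4 (rotate(1, 90)): [θ0=180°, θ1=180°, θ2=0°]
shorter routes all fall short; 4 is best.

rotate(0, -90), rotate(2, -90), rotate(2, -90), rotate(1, 90)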